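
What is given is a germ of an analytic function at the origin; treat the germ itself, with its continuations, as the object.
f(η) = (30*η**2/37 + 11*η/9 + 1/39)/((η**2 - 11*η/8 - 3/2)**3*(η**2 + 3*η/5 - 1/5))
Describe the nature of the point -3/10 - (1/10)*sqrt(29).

The point is a pole of order 1.

The denominator factor η**2 + 3*η/5 - 1/5 vanishes at -3/10 - (1/10)*sqrt(29) and appears to the power 1; the numerator there equals -95/2886 - (49/666)*sqrt(29), nonzero, and no other factor vanishes.
Hence a pole whose order is the multiplicity, 1.


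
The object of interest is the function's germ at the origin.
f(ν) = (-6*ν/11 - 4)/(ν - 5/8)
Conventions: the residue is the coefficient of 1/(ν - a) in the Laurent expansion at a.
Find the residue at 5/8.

At the order-1 pole 5/8 set g(ν) = (ν - (5/8))*f(ν) = -6*ν/11 - 4.
Simple pole: residue = g(a) at a = 5/8, which is -191/44.

The residue is -191/44.


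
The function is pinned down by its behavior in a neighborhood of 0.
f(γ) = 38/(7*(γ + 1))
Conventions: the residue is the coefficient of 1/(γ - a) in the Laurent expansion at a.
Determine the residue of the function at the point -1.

At the order-1 pole -1 set g(γ) = (γ - (-1))*f(γ) = 38/7.
Simple pole: residue = g(a) at a = -1, which is 38/7.

The residue is 38/7.


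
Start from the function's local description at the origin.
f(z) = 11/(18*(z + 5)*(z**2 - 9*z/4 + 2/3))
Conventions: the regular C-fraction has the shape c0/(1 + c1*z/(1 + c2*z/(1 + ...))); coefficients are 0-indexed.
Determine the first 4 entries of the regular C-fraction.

Taylor coefficients (expand at 0): a_0 = 11/60, a_1 = 1397/2400, a_2 = 162899/96000, a_3 = 18632933/3840000.
c0 = a_0 = 11/60. Peel one level at a time: if S = 1 + c*z/S' with S'(0) = 1, then c is the z-coefficient of S and S' = c*z/(S - 1).
S_1 = c0/f = 1 + (-127/40)*z + (33/40)*z^2 + ...; c1 = -127/40.
S_2 = c1*z/(S_1 - 1) = 1 + (33/127)*z + (2613/16129)*z^2 + ...; c2 = 33/127.
S_3 = c2*z/(S_2 - 1) = 1 + (-871/1397)*z + ...; c3 = -871/1397.

The regular C-fraction coefficients are [11/60, -127/40, 33/127, -871/1397].


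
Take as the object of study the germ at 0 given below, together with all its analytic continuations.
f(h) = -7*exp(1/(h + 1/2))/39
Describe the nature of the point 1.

There is no denominator, hence no pole anywhere.
The essential point of exp(1/(h - (-1/2))) is -1/2, not 1.
So the germ continues analytically to 1.

The point is a regular point.


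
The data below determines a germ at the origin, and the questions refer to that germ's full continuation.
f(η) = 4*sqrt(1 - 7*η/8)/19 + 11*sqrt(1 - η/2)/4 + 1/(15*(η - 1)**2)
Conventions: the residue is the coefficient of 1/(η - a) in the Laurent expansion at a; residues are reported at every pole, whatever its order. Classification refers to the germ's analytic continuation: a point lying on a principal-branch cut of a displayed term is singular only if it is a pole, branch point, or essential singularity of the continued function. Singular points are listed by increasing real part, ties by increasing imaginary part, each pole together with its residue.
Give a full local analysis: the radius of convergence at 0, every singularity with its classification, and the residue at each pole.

Radius of convergence at 0: 1.
At 1: a pole of order 2; residue 0.
At 8/7: an algebraic (square-root) branch point.
At 2: an algebraic (square-root) branch point.

Denominator factor (η - 1)^2: pole of order 2 at 1, modulus 1.
Branch term (11/4)*sqrt(1 - η/(2)): its argument vanishes at η = 2, a square-root branch point, modulus 2.
Branch term (4/19)*sqrt(1 - η/(8/7)): its argument vanishes at η = 8/7, a square-root branch point, modulus 8/7.
The radius of convergence is the smallest modulus among the singular points: 1.
The branch terms are analytic at 1 and contribute nothing to the residue; only the rational part matters.
At the order-2 pole 1 set g(η) = (η - (1))^2*(rational part) = 1/15.
Order-2 pole: residue = g'(a); g'(1) = 0, so the residue is 0.
List the singular points by increasing real part (a conjugate pair: the negative imaginary part first).


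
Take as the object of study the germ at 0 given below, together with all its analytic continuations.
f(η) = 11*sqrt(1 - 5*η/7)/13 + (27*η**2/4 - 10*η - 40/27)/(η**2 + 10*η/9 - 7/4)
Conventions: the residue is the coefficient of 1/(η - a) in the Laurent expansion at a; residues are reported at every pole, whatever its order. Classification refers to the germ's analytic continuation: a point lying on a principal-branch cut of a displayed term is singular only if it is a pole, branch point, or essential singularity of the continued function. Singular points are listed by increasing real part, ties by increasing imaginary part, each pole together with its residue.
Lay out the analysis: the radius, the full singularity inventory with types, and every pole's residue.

Denominator factor (η**2 + 10*η/9 - 7/4): discriminant 667/81, real irrational roots -5/9 + (1/18)*sqrt(667) and -5/9 - (1/18)*sqrt(667); poles of order 1, moduli -5/9 + (1/18)*sqrt(667) and 5/9 + (1/18)*sqrt(667).
Branch term (11/13)*sqrt(1 - η/(7/5)): its argument vanishes at η = 7/5, a square-root branch point, modulus 7/5.
The radius of convergence is the smallest modulus among the singular points: -5/9 + (1/18)*sqrt(667).
The branch term is analytic at -5/9 - (1/18)*sqrt(667) and contributes nothing to the residue; only the rational part matters.
The factor η**2 + 10*η/9 - 7/4 splits as (η - a)(η - a') with a = -5/9 - (1/18)*sqrt(667), a' = -5/9 + (1/18)*sqrt(667). At the order-1 pole a set g(η) = (η - a)*(rational part) = [27*η**2/4 - 10*η - 40/27] / (η - a').
Simple pole: residue = g(a) at a = -5/9 - (1/18)*sqrt(667), which is -35/4 - (8663/32016)*sqrt(667).
The branch term is analytic at -5/9 + (1/18)*sqrt(667) and contributes nothing to the residue; only the rational part matters.
The factor η**2 + 10*η/9 - 7/4 splits as (η - a)(η - a') with a = -5/9 + (1/18)*sqrt(667), a' = -5/9 - (1/18)*sqrt(667). At the order-1 pole a set g(η) = (η - a)*(rational part) = [27*η**2/4 - 10*η - 40/27] / (η - a').
Simple pole: residue = g(a) at a = -5/9 + (1/18)*sqrt(667), which is -35/4 + (8663/32016)*sqrt(667).
List the singular points by increasing real part (a conjugate pair: the negative imaginary part first).

Radius of convergence at 0: -5/9 + (1/18)*sqrt(667).
At -5/9 - (1/18)*sqrt(667): a pole of order 1; residue -35/4 - (8663/32016)*sqrt(667).
At -5/9 + (1/18)*sqrt(667): a pole of order 1; residue -35/4 + (8663/32016)*sqrt(667).
At 7/5: an algebraic (square-root) branch point.


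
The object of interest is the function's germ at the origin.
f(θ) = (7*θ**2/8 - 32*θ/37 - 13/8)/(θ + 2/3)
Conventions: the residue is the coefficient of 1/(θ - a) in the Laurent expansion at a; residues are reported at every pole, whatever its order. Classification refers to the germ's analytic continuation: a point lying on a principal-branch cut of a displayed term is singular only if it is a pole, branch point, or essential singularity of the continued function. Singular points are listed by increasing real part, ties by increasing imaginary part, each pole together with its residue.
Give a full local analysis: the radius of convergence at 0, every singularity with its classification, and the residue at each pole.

Radius of convergence at 0: 2/3.
At -2/3: a pole of order 1; residue -1757/2664.

Denominator factor (θ + 2/3): pole of order 1 at -2/3, modulus 2/3.
The radius of convergence is the smallest modulus among the singular points: 2/3.
At the order-1 pole -2/3 set g(θ) = (θ - (-2/3))*f(θ) = 7*θ**2/8 - 32*θ/37 - 13/8.
Simple pole: residue = g(a) at a = -2/3, which is -1757/2664.


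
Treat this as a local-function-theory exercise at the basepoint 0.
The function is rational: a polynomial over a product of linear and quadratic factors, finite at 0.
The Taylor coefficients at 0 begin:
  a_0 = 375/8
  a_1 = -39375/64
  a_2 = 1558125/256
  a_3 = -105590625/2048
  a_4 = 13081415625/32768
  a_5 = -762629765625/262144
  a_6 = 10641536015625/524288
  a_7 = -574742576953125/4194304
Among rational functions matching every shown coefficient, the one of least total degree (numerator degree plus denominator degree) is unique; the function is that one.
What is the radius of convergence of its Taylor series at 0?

The radius of convergence is -7/16 + (1/80)*sqrt(2505).

No rational of total degree below 6 reproduces all 8 coefficients; solving the [0/6] Pade equations on them gives f(ν) = -3/(8*(ν**2 - 7*ν/8 - 1/5)**3), whose expansion matches every shown term.
Denominator factor (ν**2 - 7*ν/8 - 1/5)^3: discriminant 501/320, real irrational roots 7/16 + (1/80)*sqrt(2505) and 7/16 - (1/80)*sqrt(2505); poles of order 3, moduli 7/16 + (1/80)*sqrt(2505) and -7/16 + (1/80)*sqrt(2505).
The radius of convergence is the smallest modulus among the singular points: -7/16 + (1/80)*sqrt(2505).


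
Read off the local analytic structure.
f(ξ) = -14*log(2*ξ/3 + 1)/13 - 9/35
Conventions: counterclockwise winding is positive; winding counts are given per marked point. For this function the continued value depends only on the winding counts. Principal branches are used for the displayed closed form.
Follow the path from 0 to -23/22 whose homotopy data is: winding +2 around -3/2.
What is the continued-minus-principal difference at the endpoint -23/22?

Continued minus principal equals -(56/13)*pi*i.

The rational part is single-valued and drops out of the difference; each branch term changes only by its own monodromy.
(-14/13)*log(1 - ξ/(-3/2)): each positive loop around -3/2 adds 2*pi*i to the log, so winding +2 contributes (-14/13)*(2)*2*pi*i = -(56/13)*pi*i.
Summing the contributions at ξ = -23/22 gives -(56/13)*pi*i.


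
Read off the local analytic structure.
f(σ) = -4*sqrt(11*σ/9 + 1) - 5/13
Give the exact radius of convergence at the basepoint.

Branch term (-4)*sqrt(1 - σ/(-9/11)): its argument vanishes at σ = -9/11, a square-root branch point, modulus 9/11.
The radius of convergence is the smallest modulus among the singular points: 9/11.

The radius of convergence is 9/11.


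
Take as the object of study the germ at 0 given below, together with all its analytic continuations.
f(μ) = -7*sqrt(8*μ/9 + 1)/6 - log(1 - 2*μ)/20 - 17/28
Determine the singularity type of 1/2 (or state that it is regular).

The point is a logarithmic branch point.

The term (-1/20)*log(1 - μ/(1/2)) has argument 1 - 1/2/(1/2) = 0 at 1/2: a logarithmic (infinitely-sheeted) branch point; the remaining terms are analytic or single-valued there.


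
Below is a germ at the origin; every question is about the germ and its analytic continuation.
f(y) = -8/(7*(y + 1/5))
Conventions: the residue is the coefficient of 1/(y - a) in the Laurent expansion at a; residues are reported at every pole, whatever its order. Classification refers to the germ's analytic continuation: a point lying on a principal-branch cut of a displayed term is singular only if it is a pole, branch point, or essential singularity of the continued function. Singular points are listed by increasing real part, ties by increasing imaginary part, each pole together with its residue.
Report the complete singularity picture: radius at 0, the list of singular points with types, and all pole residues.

Radius of convergence at 0: 1/5.
At -1/5: a pole of order 1; residue -8/7.

Denominator factor (y + 1/5): pole of order 1 at -1/5, modulus 1/5.
The radius of convergence is the smallest modulus among the singular points: 1/5.
At the order-1 pole -1/5 set g(y) = (y - (-1/5))*f(y) = -8/7.
Simple pole: residue = g(a) at a = -1/5, which is -8/7.


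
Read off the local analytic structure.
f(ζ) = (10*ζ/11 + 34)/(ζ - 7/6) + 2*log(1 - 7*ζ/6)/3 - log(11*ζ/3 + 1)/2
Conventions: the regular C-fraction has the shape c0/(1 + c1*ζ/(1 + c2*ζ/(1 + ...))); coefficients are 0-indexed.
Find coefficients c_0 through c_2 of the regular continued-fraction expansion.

The regular C-fraction coefficients are [-204/7, -275245/282744, 661962443/2223539208].

Taylor coefficients (expand at 0): a_0 = -204/7, a_1 = -275245/9702, a_2 = -3906055/203742.
c0 = a_0 = -204/7. Peel one level at a time: if S = 1 + c*ζ/S' with S'(0) = 1, then c is the ζ-coefficient of S and S' = c*ζ/(S - 1).
S_1 = c0/f = 1 + (-275245/282744)*ζ + (3309812215/11420595648)*ζ^2 + ...; c1 = -275245/282744.
S_2 = c1*ζ/(S_1 - 1) = 1 + (661962443/2223539208)*ζ + ...; c2 = 661962443/2223539208.


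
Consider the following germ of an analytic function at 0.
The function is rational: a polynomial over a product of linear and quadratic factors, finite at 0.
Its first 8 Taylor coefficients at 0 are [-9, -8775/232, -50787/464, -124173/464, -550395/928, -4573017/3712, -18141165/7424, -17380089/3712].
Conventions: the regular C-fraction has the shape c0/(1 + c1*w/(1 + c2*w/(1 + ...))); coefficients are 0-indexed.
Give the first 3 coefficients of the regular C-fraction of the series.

Taylor coefficients (read off): a_0 = -9, a_1 = -8775/232, a_2 = -50787/464.
c0 = a_0 = -9. Peel one level at a time: if S = 1 + c*w/S' with S'(0) = 1, then c is the w-coefficient of S and S' = c*w/(S - 1).
S_1 = c0/f = 1 + (-975/232)*w + (296037/53824)*w^2 + ...; c1 = -975/232.
S_2 = c1*w/(S_1 - 1) = 1 + (98679/75400)*w + ...; c2 = 98679/75400.

The regular C-fraction coefficients are [-9, -975/232, 98679/75400].


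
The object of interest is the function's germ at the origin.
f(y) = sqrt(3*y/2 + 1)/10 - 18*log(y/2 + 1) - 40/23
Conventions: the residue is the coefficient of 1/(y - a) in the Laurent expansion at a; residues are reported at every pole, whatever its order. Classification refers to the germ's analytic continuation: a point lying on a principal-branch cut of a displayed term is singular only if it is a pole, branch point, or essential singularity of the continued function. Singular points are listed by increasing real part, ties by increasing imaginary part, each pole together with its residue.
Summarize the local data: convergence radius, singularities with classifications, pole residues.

Branch term (-18)*log(1 - y/(-2)): its argument vanishes at y = -2, a logarithmic branch point, modulus 2.
Branch term (1/10)*sqrt(1 - y/(-2/3)): its argument vanishes at y = -2/3, a square-root branch point, modulus 2/3.
The radius of convergence is the smallest modulus among the singular points: 2/3.
List the singular points by increasing real part (a conjugate pair: the negative imaginary part first).

Radius of convergence at 0: 2/3.
At -2: a logarithmic branch point.
At -2/3: an algebraic (square-root) branch point.


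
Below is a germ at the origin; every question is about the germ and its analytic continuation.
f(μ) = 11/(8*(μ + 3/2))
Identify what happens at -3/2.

The point is a pole of order 1.

The denominator factor μ + 3/2 vanishes at -3/2 and appears to the power 1; the numerator there equals 11/8, nonzero, and no other factor vanishes.
Hence a pole whose order is the multiplicity, 1.


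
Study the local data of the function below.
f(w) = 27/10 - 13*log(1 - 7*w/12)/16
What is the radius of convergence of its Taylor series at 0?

The radius of convergence is 12/7.

Branch term (-13/16)*log(1 - w/(12/7)): its argument vanishes at w = 12/7, a logarithmic branch point, modulus 12/7.
The radius of convergence is the smallest modulus among the singular points: 12/7.


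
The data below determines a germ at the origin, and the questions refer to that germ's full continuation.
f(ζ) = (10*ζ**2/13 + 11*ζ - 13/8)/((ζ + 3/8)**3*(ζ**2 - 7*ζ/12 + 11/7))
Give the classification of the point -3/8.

The denominator factor ζ + 3/8 vanishes at -3/8 and appears to the power 3; the numerator there equals -2347/416, nonzero, and no other factor vanishes.
Hence a pole whose order is the multiplicity, 3.

The point is a pole of order 3.


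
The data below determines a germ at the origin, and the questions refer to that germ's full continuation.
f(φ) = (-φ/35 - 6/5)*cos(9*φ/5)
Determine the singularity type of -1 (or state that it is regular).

There is no denominator, hence no pole anywhere.
The factor cos(9*φ/5) is entire.
So the germ continues analytically to -1.

The point is a regular point.


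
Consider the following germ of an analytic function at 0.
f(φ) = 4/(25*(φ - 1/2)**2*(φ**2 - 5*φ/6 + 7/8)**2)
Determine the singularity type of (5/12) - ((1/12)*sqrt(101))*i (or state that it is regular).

The point is a pole of order 2.

The denominator factor φ**2 - 5*φ/6 + 7/8 vanishes at (5/12) - ((1/12)*sqrt(101))*i and appears to the power 2; the numerator there equals 4/25, nonzero, and no other factor vanishes.
Hence a pole whose order is the multiplicity, 2.


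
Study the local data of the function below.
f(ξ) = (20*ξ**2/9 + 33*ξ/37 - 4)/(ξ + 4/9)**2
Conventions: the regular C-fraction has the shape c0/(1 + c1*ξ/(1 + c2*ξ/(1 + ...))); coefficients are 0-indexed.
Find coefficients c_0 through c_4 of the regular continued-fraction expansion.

The regular C-fraction coefficients are [-81/4, 699/148, -328781/232767, 6587319013/8273445084, 129315/328781].

Taylor coefficients (expand at 0): a_0 = -81/4, a_1 = 56619/592, a_2 = -749745/2368, a_3 = 8909271/9472, a_4 = -99637533/37888.
c0 = a_0 = -81/4. Peel one level at a time: if S = 1 + c*ξ/S' with S'(0) = 1, then c is the ξ-coefficient of S and S' = c*ξ/(S - 1).
S_1 = c0/f = 1 + (699/148)*ξ + (328781/49284)*ξ^2 + ...; c1 = 699/148.
S_2 = c1*ξ/(S_1 - 1) = 1 + (-328781/232767)*ξ + (178035649/158306724)*ξ^2 + ...; c2 = -328781/232767.
S_3 = c2*ξ/(S_2 - 1) = 1 + (6587319013/8273445084)*ξ + (-1218654017405/3891490054596)*ξ^2 + ...; c3 = 6587319013/8273445084.
S_4 = c3*ξ/(S_3 - 1) = 1 + (129315/328781)*ξ + ...; c4 = 129315/328781.


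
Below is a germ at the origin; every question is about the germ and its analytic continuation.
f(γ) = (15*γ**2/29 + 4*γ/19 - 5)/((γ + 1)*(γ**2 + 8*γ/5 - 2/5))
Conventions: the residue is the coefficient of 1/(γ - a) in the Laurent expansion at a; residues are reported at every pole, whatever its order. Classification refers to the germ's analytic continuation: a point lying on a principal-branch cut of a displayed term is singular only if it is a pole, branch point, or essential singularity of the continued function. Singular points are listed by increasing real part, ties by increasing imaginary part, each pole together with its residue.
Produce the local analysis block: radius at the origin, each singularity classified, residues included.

Radius of convergence at 0: -4/5 + (1/5)*sqrt(26).
At -4/5 - (1/5)*sqrt(26): a pole of order 1; residue -2301/1102 - (601/28652)*sqrt(26).
At -1: a pole of order 1; residue 2586/551.
At -4/5 + (1/5)*sqrt(26): a pole of order 1; residue -2301/1102 + (601/28652)*sqrt(26).

Denominator factor (γ + 1): pole of order 1 at -1, modulus 1.
Denominator factor (γ**2 + 8*γ/5 - 2/5): discriminant 104/25, real irrational roots -4/5 + (1/5)*sqrt(26) and -4/5 - (1/5)*sqrt(26); poles of order 1, moduli -4/5 + (1/5)*sqrt(26) and 4/5 + (1/5)*sqrt(26).
The radius of convergence is the smallest modulus among the singular points: -4/5 + (1/5)*sqrt(26).
The factor γ**2 + 8*γ/5 - 2/5 splits as (γ - a)(γ - a') with a = -4/5 - (1/5)*sqrt(26), a' = -4/5 + (1/5)*sqrt(26). At the order-1 pole a set g(γ) = (γ - a)*f(γ) = [(15*γ**2/29 + 4*γ/19 - 5)/(γ + 1)] / (γ - a').
Simple pole: residue = g(a) at a = -4/5 - (1/5)*sqrt(26), which is -2301/1102 - (601/28652)*sqrt(26).
At the order-1 pole -1 set g(γ) = (γ - (-1))*f(γ) = (15*γ**2/29 + 4*γ/19 - 5)/(γ**2 + 8*γ/5 - 2/5).
Simple pole: residue = g(a) at a = -1, which is 2586/551.
The factor γ**2 + 8*γ/5 - 2/5 splits as (γ - a)(γ - a') with a = -4/5 + (1/5)*sqrt(26), a' = -4/5 - (1/5)*sqrt(26). At the order-1 pole a set g(γ) = (γ - a)*f(γ) = [(15*γ**2/29 + 4*γ/19 - 5)/(γ + 1)] / (γ - a').
Simple pole: residue = g(a) at a = -4/5 + (1/5)*sqrt(26), which is -2301/1102 + (601/28652)*sqrt(26).
List the singular points by increasing real part (a conjugate pair: the negative imaginary part first).


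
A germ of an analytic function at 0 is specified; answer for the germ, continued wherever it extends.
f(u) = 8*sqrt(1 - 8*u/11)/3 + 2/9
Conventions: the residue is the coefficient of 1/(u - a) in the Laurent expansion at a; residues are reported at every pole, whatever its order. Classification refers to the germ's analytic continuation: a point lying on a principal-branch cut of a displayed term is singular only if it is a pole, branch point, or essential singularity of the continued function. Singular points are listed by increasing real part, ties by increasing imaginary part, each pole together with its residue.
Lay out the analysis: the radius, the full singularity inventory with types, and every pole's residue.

Branch term (8/3)*sqrt(1 - u/(11/8)): its argument vanishes at u = 11/8, a square-root branch point, modulus 11/8.
The radius of convergence is the smallest modulus among the singular points: 11/8.

Radius of convergence at 0: 11/8.
At 11/8: an algebraic (square-root) branch point.


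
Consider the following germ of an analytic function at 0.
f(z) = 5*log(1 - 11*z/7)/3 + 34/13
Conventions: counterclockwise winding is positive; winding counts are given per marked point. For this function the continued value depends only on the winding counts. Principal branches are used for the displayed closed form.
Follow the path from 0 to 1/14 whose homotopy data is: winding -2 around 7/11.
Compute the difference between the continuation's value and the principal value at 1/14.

The rational part is single-valued and drops out of the difference; each branch term changes only by its own monodromy.
(5/3)*log(1 - z/(7/11)): each positive loop around 7/11 adds 2*pi*i to the log, so winding -2 contributes (5/3)*(-2)*2*pi*i = -(20/3)*pi*i.
Summing the contributions at z = 1/14 gives -(20/3)*pi*i.

Continued minus principal equals -(20/3)*pi*i.


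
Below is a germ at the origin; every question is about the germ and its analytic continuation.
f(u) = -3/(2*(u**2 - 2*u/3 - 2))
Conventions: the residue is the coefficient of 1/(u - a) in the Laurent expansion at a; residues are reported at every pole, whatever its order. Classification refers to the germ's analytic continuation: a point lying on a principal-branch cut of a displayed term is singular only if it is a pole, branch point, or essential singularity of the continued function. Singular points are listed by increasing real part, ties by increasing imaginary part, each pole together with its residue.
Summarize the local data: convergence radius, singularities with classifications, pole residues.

Denominator factor (u**2 - 2*u/3 - 2): discriminant 76/9, real irrational roots 1/3 + (1/3)*sqrt(19) and 1/3 - (1/3)*sqrt(19); poles of order 1, moduli 1/3 + (1/3)*sqrt(19) and -1/3 + (1/3)*sqrt(19).
The radius of convergence is the smallest modulus among the singular points: -1/3 + (1/3)*sqrt(19).
The factor u**2 - 2*u/3 - 2 splits as (u - a)(u - a') with a = 1/3 - (1/3)*sqrt(19), a' = 1/3 + (1/3)*sqrt(19). At the order-1 pole a set g(u) = (u - a)*f(u) = [-3/2] / (u - a').
Simple pole: residue = g(a) at a = 1/3 - (1/3)*sqrt(19), which is (9/76)*sqrt(19).
The factor u**2 - 2*u/3 - 2 splits as (u - a)(u - a') with a = 1/3 + (1/3)*sqrt(19), a' = 1/3 - (1/3)*sqrt(19). At the order-1 pole a set g(u) = (u - a)*f(u) = [-3/2] / (u - a').
Simple pole: residue = g(a) at a = 1/3 + (1/3)*sqrt(19), which is -(9/76)*sqrt(19).
List the singular points by increasing real part (a conjugate pair: the negative imaginary part first).

Radius of convergence at 0: -1/3 + (1/3)*sqrt(19).
At 1/3 - (1/3)*sqrt(19): a pole of order 1; residue (9/76)*sqrt(19).
At 1/3 + (1/3)*sqrt(19): a pole of order 1; residue -(9/76)*sqrt(19).


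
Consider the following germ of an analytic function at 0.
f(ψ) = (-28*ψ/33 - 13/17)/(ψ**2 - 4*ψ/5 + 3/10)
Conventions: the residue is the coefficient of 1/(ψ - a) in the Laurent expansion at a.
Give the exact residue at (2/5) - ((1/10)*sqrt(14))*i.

The factor ψ**2 - 4*ψ/5 + 3/10 splits as (ψ - a)(ψ - a') with a = (2/5) - ((1/10)*sqrt(14))*i, a' = (2/5) + ((1/10)*sqrt(14))*i. At the order-1 pole a set g(ψ) = (ψ - a)*f(ψ) = [-28*ψ/33 - 13/17] / (ψ - a').
Simple pole: residue = g(a) at a = (2/5) - ((1/10)*sqrt(14))*i, which is (-14/33) - ((3097/7854)*sqrt(14))*i.

The residue is (-14/33) - ((3097/7854)*sqrt(14))*i.


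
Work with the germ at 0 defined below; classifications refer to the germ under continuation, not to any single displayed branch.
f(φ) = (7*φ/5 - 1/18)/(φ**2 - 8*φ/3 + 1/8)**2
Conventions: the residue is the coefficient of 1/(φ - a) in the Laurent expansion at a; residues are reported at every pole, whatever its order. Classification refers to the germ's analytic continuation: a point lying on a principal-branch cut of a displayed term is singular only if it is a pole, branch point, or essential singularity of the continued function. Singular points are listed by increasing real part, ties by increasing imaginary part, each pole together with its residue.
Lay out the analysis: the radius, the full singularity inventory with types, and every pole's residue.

Denominator factor (φ**2 - 8*φ/3 + 1/8)^2: discriminant 119/18, real irrational roots 4/3 + (1/12)*sqrt(238) and 4/3 - (1/12)*sqrt(238); poles of order 2, moduli 4/3 + (1/12)*sqrt(238) and 4/3 - (1/12)*sqrt(238).
The radius of convergence is the smallest modulus among the singular points: 4/3 - (1/12)*sqrt(238).
The factor φ**2 - 8*φ/3 + 1/8 splits as (φ - a)(φ - a') with a = 4/3 - (1/12)*sqrt(238), a' = 4/3 + (1/12)*sqrt(238). At the order-2 pole a set g(φ) = (φ - a)^2*f(φ) = [7*φ/5 - 1/18] / (φ - a')^2.
Order-2 pole: residue = g'(a); g'(4/3 - (1/12)*sqrt(238)) = (978/70805)*sqrt(238), so the residue is (978/70805)*sqrt(238).
The factor φ**2 - 8*φ/3 + 1/8 splits as (φ - a)(φ - a') with a = 4/3 + (1/12)*sqrt(238), a' = 4/3 - (1/12)*sqrt(238). At the order-2 pole a set g(φ) = (φ - a)^2*f(φ) = [7*φ/5 - 1/18] / (φ - a')^2.
Order-2 pole: residue = g'(a); g'(4/3 + (1/12)*sqrt(238)) = -(978/70805)*sqrt(238), so the residue is -(978/70805)*sqrt(238).
List the singular points by increasing real part (a conjugate pair: the negative imaginary part first).

Radius of convergence at 0: 4/3 - (1/12)*sqrt(238).
At 4/3 - (1/12)*sqrt(238): a pole of order 2; residue (978/70805)*sqrt(238).
At 4/3 + (1/12)*sqrt(238): a pole of order 2; residue -(978/70805)*sqrt(238).


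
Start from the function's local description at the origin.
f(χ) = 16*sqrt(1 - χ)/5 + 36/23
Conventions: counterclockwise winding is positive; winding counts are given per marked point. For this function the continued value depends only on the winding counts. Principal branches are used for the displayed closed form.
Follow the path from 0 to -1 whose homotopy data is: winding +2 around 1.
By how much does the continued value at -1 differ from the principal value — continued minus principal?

Continued minus principal equals 0.

The rational part is single-valued and drops out of the difference; each branch term changes only by its own monodromy.
(16/5)*sqrt(1 - χ/(1)): winding +2 is even, the square root returns to the same sheet, contribution 0.
Summing the contributions at χ = -1 gives 0.


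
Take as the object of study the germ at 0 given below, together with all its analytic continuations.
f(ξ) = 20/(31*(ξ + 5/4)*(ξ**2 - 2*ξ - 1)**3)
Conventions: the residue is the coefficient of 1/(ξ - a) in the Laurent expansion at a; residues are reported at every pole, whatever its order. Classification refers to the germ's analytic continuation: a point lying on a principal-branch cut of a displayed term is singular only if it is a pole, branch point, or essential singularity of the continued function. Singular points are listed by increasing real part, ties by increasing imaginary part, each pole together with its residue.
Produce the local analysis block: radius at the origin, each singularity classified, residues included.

Denominator factor (ξ + 5/4): pole of order 1 at -5/4, modulus 5/4.
Denominator factor (ξ**2 - 2*ξ - 1)^3: discriminant 8, real irrational roots 1 + sqrt(2) and 1 - sqrt(2); poles of order 3, moduli 1 + sqrt(2) and -1 + sqrt(2).
The radius of convergence is the smallest modulus among the singular points: -1 + sqrt(2).
At the order-1 pole -5/4 set g(ξ) = (ξ - (-5/4))*f(ξ) = 20/(31*(ξ**2 - 2*ξ - 1)**3).
Simple pole: residue = g(a) at a = -5/4, which is 81920/3647119.
The factor ξ**2 - 2*ξ - 1 splits as (ξ - a)(ξ - a') with a = 1 - sqrt(2), a' = 1 + sqrt(2). At the order-3 pole a set g(ξ) = (ξ - a)^3*f(ξ) = [20/(31*(ξ + 5/4))] / (ξ - a')^3.
Order-3 pole: residue = g''(a)/2; g''(1 - sqrt(2)) = -81920/3647119 - (410535/14588476)*sqrt(2), so the residue is -40960/3647119 - (410535/29176952)*sqrt(2).
The factor ξ**2 - 2*ξ - 1 splits as (ξ - a)(ξ - a') with a = 1 + sqrt(2), a' = 1 - sqrt(2). At the order-3 pole a set g(ξ) = (ξ - a)^3*f(ξ) = [20/(31*(ξ + 5/4))] / (ξ - a')^3.
Order-3 pole: residue = g''(a)/2; g''(1 + sqrt(2)) = -81920/3647119 + (410535/14588476)*sqrt(2), so the residue is -40960/3647119 + (410535/29176952)*sqrt(2).
List the singular points by increasing real part (a conjugate pair: the negative imaginary part first).

Radius of convergence at 0: -1 + sqrt(2).
At -5/4: a pole of order 1; residue 81920/3647119.
At 1 - sqrt(2): a pole of order 3; residue -40960/3647119 - (410535/29176952)*sqrt(2).
At 1 + sqrt(2): a pole of order 3; residue -40960/3647119 + (410535/29176952)*sqrt(2).


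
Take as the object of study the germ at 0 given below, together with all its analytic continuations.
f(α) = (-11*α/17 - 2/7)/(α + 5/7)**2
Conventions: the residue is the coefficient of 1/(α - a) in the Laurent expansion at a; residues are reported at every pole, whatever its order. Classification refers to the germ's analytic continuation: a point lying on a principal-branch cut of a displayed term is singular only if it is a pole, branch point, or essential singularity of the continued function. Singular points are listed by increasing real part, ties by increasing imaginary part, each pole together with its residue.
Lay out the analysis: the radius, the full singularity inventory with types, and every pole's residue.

Denominator factor (α + 5/7)^2: pole of order 2 at -5/7, modulus 5/7.
The radius of convergence is the smallest modulus among the singular points: 5/7.
At the order-2 pole -5/7 set g(α) = (α - (-5/7))^2*f(α) = -11*α/17 - 2/7.
Order-2 pole: residue = g'(a); g'(-5/7) = -11/17, so the residue is -11/17.

Radius of convergence at 0: 5/7.
At -5/7: a pole of order 2; residue -11/17.


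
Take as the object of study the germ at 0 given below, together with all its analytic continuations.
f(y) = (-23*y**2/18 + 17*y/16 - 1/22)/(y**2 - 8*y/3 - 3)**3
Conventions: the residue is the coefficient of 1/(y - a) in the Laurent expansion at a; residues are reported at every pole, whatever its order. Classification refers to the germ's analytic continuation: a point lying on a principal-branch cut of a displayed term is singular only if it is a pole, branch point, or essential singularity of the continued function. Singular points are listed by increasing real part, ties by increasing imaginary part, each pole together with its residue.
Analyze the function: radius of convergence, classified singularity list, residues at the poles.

Denominator factor (y**2 - 8*y/3 - 3)^3: discriminant 172/9, real irrational roots 4/3 + (1/3)*sqrt(43) and 4/3 - (1/3)*sqrt(43); poles of order 3, moduli 4/3 + (1/3)*sqrt(43) and -4/3 + (1/3)*sqrt(43).
The radius of convergence is the smallest modulus among the singular points: -4/3 + (1/3)*sqrt(43).
The factor y**2 - 8*y/3 - 3 splits as (y - a)(y - a') with a = 4/3 - (1/3)*sqrt(43), a' = 4/3 + (1/3)*sqrt(43). At the order-3 pole a set g(y) = (y - a)^3*f(y) = [-23*y**2/18 + 17*y/16 - 1/22] / (y - a')^3.
Order-3 pole: residue = g''(a)/2; g''(4/3 - (1/3)*sqrt(43)) = -(36393/27986464)*sqrt(43), so the residue is -(36393/55972928)*sqrt(43).
The factor y**2 - 8*y/3 - 3 splits as (y - a)(y - a') with a = 4/3 + (1/3)*sqrt(43), a' = 4/3 - (1/3)*sqrt(43). At the order-3 pole a set g(y) = (y - a)^3*f(y) = [-23*y**2/18 + 17*y/16 - 1/22] / (y - a')^3.
Order-3 pole: residue = g''(a)/2; g''(4/3 + (1/3)*sqrt(43)) = (36393/27986464)*sqrt(43), so the residue is (36393/55972928)*sqrt(43).
List the singular points by increasing real part (a conjugate pair: the negative imaginary part first).

Radius of convergence at 0: -4/3 + (1/3)*sqrt(43).
At 4/3 - (1/3)*sqrt(43): a pole of order 3; residue -(36393/55972928)*sqrt(43).
At 4/3 + (1/3)*sqrt(43): a pole of order 3; residue (36393/55972928)*sqrt(43).


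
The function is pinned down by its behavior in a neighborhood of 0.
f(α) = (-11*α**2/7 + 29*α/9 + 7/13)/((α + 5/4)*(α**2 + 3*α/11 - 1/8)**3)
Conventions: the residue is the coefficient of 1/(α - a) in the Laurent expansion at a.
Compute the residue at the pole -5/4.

The residue is -26542993664/5887837683.

At the order-1 pole -5/4 set g(α) = (α - (-5/4))*f(α) = (-11*α**2/7 + 29*α/9 + 7/13)/(α**2 + 3*α/11 - 1/8)**3.
Simple pole: residue = g(a) at a = -5/4, which is -26542993664/5887837683.


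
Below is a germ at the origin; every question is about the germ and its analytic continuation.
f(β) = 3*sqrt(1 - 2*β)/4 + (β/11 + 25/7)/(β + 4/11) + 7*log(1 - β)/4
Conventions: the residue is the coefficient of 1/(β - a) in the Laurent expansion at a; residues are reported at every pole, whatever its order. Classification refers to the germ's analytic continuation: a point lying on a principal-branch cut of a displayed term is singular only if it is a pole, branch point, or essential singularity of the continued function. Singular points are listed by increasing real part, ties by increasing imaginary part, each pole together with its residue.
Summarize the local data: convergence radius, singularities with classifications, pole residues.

Radius of convergence at 0: 4/11.
At -4/11: a pole of order 1; residue 2997/847.
At 1/2: an algebraic (square-root) branch point.
At 1: a logarithmic branch point.

Denominator factor (β + 4/11): pole of order 1 at -4/11, modulus 4/11.
Branch term (3/4)*sqrt(1 - β/(1/2)): its argument vanishes at β = 1/2, a square-root branch point, modulus 1/2.
Branch term (7/4)*log(1 - β/(1)): its argument vanishes at β = 1, a logarithmic branch point, modulus 1.
The radius of convergence is the smallest modulus among the singular points: 4/11.
The branch terms are analytic at -4/11 and contribute nothing to the residue; only the rational part matters.
At the order-1 pole -4/11 set g(β) = (β - (-4/11))*(rational part) = β/11 + 25/7.
Simple pole: residue = g(a) at a = -4/11, which is 2997/847.
List the singular points by increasing real part (a conjugate pair: the negative imaginary part first).


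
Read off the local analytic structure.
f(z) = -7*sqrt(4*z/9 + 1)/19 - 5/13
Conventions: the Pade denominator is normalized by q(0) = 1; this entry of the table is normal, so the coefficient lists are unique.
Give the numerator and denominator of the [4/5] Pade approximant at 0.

Taylor coefficients needed (expand at 0): a_0 = -186/247, a_1 = -14/171, a_2 = 14/1539, a_3 = -28/13851, a_4 = 70/124659, a_5 = -196/1121931, a_6 = 196/3365793, a_7 = -616/30292137, a_8 = 2002/272629233, a_9 = -20020/7360989291.
Write the denominator as Q(z) = 1 + q1*z + q2*z^2 + q3*z^3 + q4*z^4 + q5*z^5. Requiring Q*f - P = O(z^10) with deg P <= 4 kills the coefficients of z^5..z^9 in Q*f:
  z^5: a_5 + q1*a_4 + q2*a_3 + q3*a_2 + q4*a_1 + q5*a_0 = 0, i.e. -196/1121931 + (70/124659)*q1 + (-28/13851)*q2 + (14/1539)*q3 + (-14/171)*q4 + (-186/247)*q5 = 0.
  z^6: a_6 + q1*a_5 + q2*a_4 + q3*a_3 + q4*a_2 + q5*a_1 = 0, i.e. 196/3365793 + (-196/1121931)*q1 + (70/124659)*q2 + (-28/13851)*q3 + (14/1539)*q4 + (-14/171)*q5 = 0.
  z^7: a_7 + q1*a_6 + q2*a_5 + q3*a_4 + q4*a_3 + q5*a_2 = 0, i.e. -616/30292137 + (196/3365793)*q1 + (-196/1121931)*q2 + (70/124659)*q3 + (-28/13851)*q4 + (14/1539)*q5 = 0.
  z^8: a_8 + q1*a_7 + q2*a_6 + q3*a_5 + q4*a_4 + q5*a_3 = 0, i.e. 2002/272629233 + (-616/30292137)*q1 + (196/3365793)*q2 + (-196/1121931)*q3 + (70/124659)*q4 + (-28/13851)*q5 = 0.
  z^9: a_9 + q1*a_8 + q2*a_7 + q3*a_6 + q4*a_5 + q5*a_4 = 0, i.e. -20020/7360989291 + (2002/272629233)*q1 + (-616/30292137)*q2 + (196/3365793)*q3 + (-196/1121931)*q4 + (70/124659)*q5 = 0.
Solving this linear system: q1 = 3565/4113, q2 = 8960/37017, q3 = 7775/333153, q4 = 1375/2998377, q5 = -91/26985393.
The numerator is Q*f truncated at degree 4: P0 = a_0 = -186/247; P1 = a_1 + q1*a_0 = -746264/1015911; P2 = a_2 + q1*a_1 + q2*a_0 = -248024/1015911; P3 = a_3 + q1*a_2 + q2*a_1 + q3*a_0 = -864796/27429597; P4 = a_4 + q1*a_3 + q2*a_2 + q3*a_1 + q4*a_0 = -102430/82288791.

The Pade approximant has numerator coefficients [-186/247, -746264/1015911, -248024/1015911, -864796/27429597, -102430/82288791]; denominator coefficients [1, 3565/4113, 8960/37017, 7775/333153, 1375/2998377, -91/26985393].


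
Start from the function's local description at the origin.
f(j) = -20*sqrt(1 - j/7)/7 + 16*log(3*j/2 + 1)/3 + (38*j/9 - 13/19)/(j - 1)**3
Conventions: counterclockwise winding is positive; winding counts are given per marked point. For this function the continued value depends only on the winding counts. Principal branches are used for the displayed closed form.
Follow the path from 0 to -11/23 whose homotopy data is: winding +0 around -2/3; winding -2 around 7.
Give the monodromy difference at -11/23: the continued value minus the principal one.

The rational part is single-valued and drops out of the difference; each branch term changes only by its own monodromy.
(-20/7)*sqrt(1 - j/(7)): winding -2 is even, the square root returns to the same sheet, contribution 0.
(16/3)*log(1 - j/(-2/3)): winding 0 around -2/3, so this term returns to its principal value, contribution 0.
Summing the contributions at j = -11/23 gives 0.

Continued minus principal equals 0.


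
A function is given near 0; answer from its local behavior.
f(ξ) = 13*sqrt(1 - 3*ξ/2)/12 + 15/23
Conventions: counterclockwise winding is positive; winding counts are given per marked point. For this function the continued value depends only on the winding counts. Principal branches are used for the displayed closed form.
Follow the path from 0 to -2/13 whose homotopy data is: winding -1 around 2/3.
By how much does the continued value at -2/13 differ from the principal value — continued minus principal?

Continued minus principal equals -(2/3)*sqrt(13).

The rational part is single-valued and drops out of the difference; each branch term changes only by its own monodromy.
(13/12)*sqrt(1 - ξ/(2/3)): winding -1 is odd, the square root flips sign, contributing -2*(13/12)*sqrt(1 - (-2/13)/(2/3)) = -2*(13/12)*sqrt(16/13) = -(2/3)*sqrt(13).
Summing the contributions at ξ = -2/13 gives -(2/3)*sqrt(13).


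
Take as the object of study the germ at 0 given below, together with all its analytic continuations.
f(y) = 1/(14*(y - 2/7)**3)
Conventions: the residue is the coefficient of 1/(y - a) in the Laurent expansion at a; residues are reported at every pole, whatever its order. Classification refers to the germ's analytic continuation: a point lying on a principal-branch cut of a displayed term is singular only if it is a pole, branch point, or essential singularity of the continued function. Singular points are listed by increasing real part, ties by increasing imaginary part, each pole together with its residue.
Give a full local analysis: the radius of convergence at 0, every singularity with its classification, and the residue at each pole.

Radius of convergence at 0: 2/7.
At 2/7: a pole of order 3; residue 0.

Denominator factor (y - 2/7)^3: pole of order 3 at 2/7, modulus 2/7.
The radius of convergence is the smallest modulus among the singular points: 2/7.
At the order-3 pole 2/7 set g(y) = (y - (2/7))^3*f(y) = 1/14.
Order-3 pole: residue = g''(a)/2; g''(2/7) = 0, so the residue is 0.


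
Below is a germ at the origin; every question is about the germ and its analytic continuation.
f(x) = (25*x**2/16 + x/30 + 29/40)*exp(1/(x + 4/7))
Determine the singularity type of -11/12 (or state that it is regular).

There is no denominator, hence no pole anywhere.
The essential point of exp(1/(x - (-4/7))) is -4/7, not -11/12.
So the germ continues analytically to -11/12.

The point is a regular point.
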